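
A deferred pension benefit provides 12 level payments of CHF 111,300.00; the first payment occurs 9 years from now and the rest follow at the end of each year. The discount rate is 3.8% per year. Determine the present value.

CHF 784,166.24

Ordinary annuity of 12 payments, first payment at period 9.
Periodic rate r = 0.038 per year.
The ordinary-annuity PV formula values the stream one period before the first payment (period 8); discount that back 8 periods:
PV₀ = 111,300 × [1 − (1+r)^−12] / r × (1+r)^−8 = CHF 784,166.24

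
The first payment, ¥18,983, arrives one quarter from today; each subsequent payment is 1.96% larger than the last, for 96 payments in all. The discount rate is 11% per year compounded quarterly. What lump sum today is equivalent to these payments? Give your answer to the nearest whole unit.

Periodic rate r = 0.11/4 per quarter; n is counted in quarters.
Growing ordinary annuity: PV = PMT₁ × [1 − ((1+g)/(1+r))^n] / (r − g) = 18,983 × [1 − ((1+0.0196)/(1+r))^96] / (r − 0.0196) = ¥1,257,542.

¥1,257,542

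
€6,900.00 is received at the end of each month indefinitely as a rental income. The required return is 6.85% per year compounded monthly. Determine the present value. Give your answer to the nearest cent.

Periodic rate r = 0.0685/12 per month.
Level perpetuity: PV = PMT / r = 6,900 / (0.0685/12) = €1,208,759.12.

€1,208,759.12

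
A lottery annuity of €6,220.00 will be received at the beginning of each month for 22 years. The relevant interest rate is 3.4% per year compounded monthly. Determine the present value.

This is an annuity due: 264 payments of €6,220.00 at the beginning of each month.
Periodic rate r = 0.034/12 per month; n is counted in months.
PV = PMT × [(1 − (1+r)^−n)/r] × (1+r) = 6,220 × [1 − (1+r)^−264] / r × (1+r) = €1,158,407.88

€1,158,407.88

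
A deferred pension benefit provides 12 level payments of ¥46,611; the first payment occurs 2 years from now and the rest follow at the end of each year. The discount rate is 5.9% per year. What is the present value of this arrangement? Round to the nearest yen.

Ordinary annuity of 12 payments, first payment at period 2.
Periodic rate r = 0.059 per year.
The ordinary-annuity PV formula values the stream one period before the first payment (period 1); discount that back 1 periods:
PV₀ = 46,611 × [1 − (1+r)^−12] / r × (1+r)^−1 = ¥371,039

¥371,039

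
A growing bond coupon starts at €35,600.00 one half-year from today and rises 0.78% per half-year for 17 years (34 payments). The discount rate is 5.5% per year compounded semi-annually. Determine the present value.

€871,421.81

Periodic rate r = 0.055/2 per half-year; n is counted in half-years.
Growing ordinary annuity: PV = PMT₁ × [1 − ((1+g)/(1+r))^n] / (r − g) = 35,600 × [1 − ((1+0.0078)/(1+r))^34] / (r − 0.0078) = €871,421.81.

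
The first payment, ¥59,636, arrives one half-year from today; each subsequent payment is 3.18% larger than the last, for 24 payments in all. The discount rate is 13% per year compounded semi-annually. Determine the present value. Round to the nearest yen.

Periodic rate r = 0.13/2 per half-year; n is counted in half-years.
Growing ordinary annuity: PV = PMT₁ × [1 − ((1+g)/(1+r))^n] / (r − g) = 59,636 × [1 − ((1+0.0318)/(1+r))^24] / (r − 0.0318) = ¥956,278.

¥956,278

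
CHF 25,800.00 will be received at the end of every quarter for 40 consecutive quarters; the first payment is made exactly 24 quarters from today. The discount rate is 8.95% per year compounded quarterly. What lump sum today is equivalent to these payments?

CHF 407,110.23

Ordinary annuity of 40 payments, first payment at period 24.
Periodic rate r = 0.0895/4 per quarter; n is counted in quarters.
The ordinary-annuity PV formula values the stream one period before the first payment (period 23); discount that back 23 periods:
PV₀ = 25,800 × [1 − (1+r)^−40] / r × (1+r)^−23 = CHF 407,110.23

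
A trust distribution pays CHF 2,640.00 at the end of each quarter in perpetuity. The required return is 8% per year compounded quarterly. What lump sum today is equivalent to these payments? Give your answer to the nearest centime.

CHF 132,000.00

Periodic rate r = 0.08/4 per quarter.
Level perpetuity: PV = PMT / r = 2,640 / (0.08/4) = CHF 132,000.00.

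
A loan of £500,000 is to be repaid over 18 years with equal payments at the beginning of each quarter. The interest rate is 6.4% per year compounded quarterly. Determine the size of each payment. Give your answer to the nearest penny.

£11,560.72

Level annuity due; solve PV = PMT × [(1 − (1+r)^−n)/r] × (1+r) for PMT.
Periodic rate r = 0.064/4 per quarter; n is counted in quarters.
With n = 72: PMT = 500,000 / ([(1 − (1+r)^−n)/r] × (1+r)) = £11,560.72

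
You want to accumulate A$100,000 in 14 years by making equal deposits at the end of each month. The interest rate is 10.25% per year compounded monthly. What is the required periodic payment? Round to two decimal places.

A$269.10

Level ordinary annuity; solve FV = PMT × [((1+r)^n − 1)/r] for PMT.
Periodic rate r = 0.1025/12 per month; n is counted in months.
With n = 168: PMT = 100,000 / ([((1+r)^n − 1)/r]) = A$269.10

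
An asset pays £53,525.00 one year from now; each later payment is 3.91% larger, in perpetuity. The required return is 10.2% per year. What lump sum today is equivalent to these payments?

Periodic rate r = 0.102 per year.
Growing perpetuity (Gordon): PV = PMT₁ / (r − g) = 53,525 / (r − 0.0391) = £850,953.90.

£850,953.90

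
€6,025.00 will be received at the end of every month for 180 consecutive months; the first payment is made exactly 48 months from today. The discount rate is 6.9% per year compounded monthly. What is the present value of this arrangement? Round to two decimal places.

€515,173.65

Ordinary annuity of 180 payments, first payment at period 48.
Periodic rate r = 0.069/12 per month; n is counted in months.
The ordinary-annuity PV formula values the stream one period before the first payment (period 47); discount that back 47 periods:
PV₀ = 6,025 × [1 − (1+r)^−180] / r × (1+r)^−47 = €515,173.65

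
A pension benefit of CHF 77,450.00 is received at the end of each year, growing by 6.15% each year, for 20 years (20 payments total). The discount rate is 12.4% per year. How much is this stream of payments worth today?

Periodic rate r = 0.124 per year.
Growing ordinary annuity: PV = PMT₁ × [1 − ((1+g)/(1+r))^n] / (r − g) = 77,450 × [1 − ((1+0.0615)/(1+r))^20] / (r − 0.0615) = CHF 844,547.23.

CHF 844,547.23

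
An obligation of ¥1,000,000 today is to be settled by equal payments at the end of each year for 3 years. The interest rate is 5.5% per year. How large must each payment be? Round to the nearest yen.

¥370,654

Level ordinary annuity; solve PV = PMT × [(1 − (1+r)^−n)/r] for PMT.
Periodic rate r = 0.055 per year.
With n = 3: PMT = 1,000,000 / ([(1 − (1+r)^−n)/r]) = ¥370,654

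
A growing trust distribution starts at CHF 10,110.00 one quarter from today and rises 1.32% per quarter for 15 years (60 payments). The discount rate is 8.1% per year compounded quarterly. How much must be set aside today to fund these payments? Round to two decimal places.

CHF 488,074.00

Periodic rate r = 0.081/4 per quarter; n is counted in quarters.
Growing ordinary annuity: PV = PMT₁ × [1 − ((1+g)/(1+r))^n] / (r − g) = 10,110 × [1 − ((1+0.0132)/(1+r))^60] / (r − 0.0132) = CHF 488,074.00.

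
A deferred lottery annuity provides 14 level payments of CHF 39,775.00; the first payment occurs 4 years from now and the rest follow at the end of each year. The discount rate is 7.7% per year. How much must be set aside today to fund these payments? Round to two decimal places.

CHF 267,126.84

Ordinary annuity of 14 payments, first payment at period 4.
Periodic rate r = 0.077 per year.
The ordinary-annuity PV formula values the stream one period before the first payment (period 3); discount that back 3 periods:
PV₀ = 39,775 × [1 − (1+r)^−14] / r × (1+r)^−3 = CHF 267,126.84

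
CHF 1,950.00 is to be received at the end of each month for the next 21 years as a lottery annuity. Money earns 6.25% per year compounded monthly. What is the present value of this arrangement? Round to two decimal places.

This is an ordinary annuity: 252 payments of CHF 1,950.00 at the end of each month.
Periodic rate r = 0.0625/12 per month; n is counted in months.
PV = PMT × [(1 − (1+r)^−n)/r] = 1,950 × [1 − (1+r)^−252] / r = CHF 273,287.79

CHF 273,287.79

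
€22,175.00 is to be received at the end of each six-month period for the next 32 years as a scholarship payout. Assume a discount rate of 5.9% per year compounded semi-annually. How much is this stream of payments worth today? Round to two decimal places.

This is an ordinary annuity: 64 payments of €22,175.00 at the end of each six-month period.
Periodic rate r = 0.059/2 per half-year; n is counted in half-years.
PV = PMT × [(1 − (1+r)^−n)/r] = 22,175 × [1 − (1+r)^−64] / r = €634,757.05

€634,757.05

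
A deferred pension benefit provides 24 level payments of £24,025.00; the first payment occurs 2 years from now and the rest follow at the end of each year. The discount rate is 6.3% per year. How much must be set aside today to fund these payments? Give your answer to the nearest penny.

£275,955.53

Ordinary annuity of 24 payments, first payment at period 2.
Periodic rate r = 0.063 per year.
The ordinary-annuity PV formula values the stream one period before the first payment (period 1); discount that back 1 periods:
PV₀ = 24,025 × [1 − (1+r)^−24] / r × (1+r)^−1 = £275,955.53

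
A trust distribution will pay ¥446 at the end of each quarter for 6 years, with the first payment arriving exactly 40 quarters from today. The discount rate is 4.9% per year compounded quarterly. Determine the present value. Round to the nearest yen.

Ordinary annuity of 24 payments, first payment at period 40.
Periodic rate r = 0.049/4 per quarter; n is counted in quarters.
The ordinary-annuity PV formula values the stream one period before the first payment (period 39); discount that back 39 periods:
PV₀ = 446 × [1 − (1+r)^−24] / r × (1+r)^−39 = ¥5,738

¥5,738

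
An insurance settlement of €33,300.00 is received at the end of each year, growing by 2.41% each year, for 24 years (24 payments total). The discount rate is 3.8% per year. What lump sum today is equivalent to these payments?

Periodic rate r = 0.038 per year.
Growing ordinary annuity: PV = PMT₁ × [1 − ((1+g)/(1+r))^n] / (r − g) = 33,300 × [1 − ((1+0.0241)/(1+r))^24] / (r − 0.0241) = €662,239.77.

€662,239.77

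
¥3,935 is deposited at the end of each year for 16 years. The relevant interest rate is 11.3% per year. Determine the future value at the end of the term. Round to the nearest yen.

¥158,280

This is an ordinary annuity: 16 deposits of ¥3,935 at the end of each year.
Periodic rate r = 0.113 per year.
FV = PMT × [((1+r)^n − 1)/r] = 3,935 × [(1+r)^16 − 1] / r = ¥158,280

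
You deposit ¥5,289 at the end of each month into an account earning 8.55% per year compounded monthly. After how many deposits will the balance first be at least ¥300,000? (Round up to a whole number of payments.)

48 payments

Periodic rate r = 0.0855/12 per month; n is counted in months.
Ordinary annuity FV: 300,000 = 5,289 × [((1+r)^n − 1)/r].
(1+r)^n = 1 + 300,000 × r / 5,289, so n = ln(1 + 300,000·r/5,289) / ln(1+r) = 47.81.
Round up to a whole number of payments: n = 48.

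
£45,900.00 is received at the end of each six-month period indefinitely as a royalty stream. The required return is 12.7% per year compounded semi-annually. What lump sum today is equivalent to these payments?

Periodic rate r = 0.127/2 per half-year.
Level perpetuity: PV = PMT / r = 45,900 / (0.127/2) = £722,834.65.

£722,834.65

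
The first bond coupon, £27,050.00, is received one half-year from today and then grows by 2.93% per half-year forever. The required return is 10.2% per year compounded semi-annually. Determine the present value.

Periodic rate r = 0.102/2 per half-year.
Growing perpetuity (Gordon): PV = PMT₁ / (r − g) = 27,050 / (r − 0.0293) = £1,246,543.78.

£1,246,543.78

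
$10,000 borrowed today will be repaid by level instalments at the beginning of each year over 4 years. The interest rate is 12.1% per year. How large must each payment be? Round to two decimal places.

Level annuity due; solve PV = PMT × [(1 − (1+r)^−n)/r] × (1+r) for PMT.
Periodic rate r = 0.121 per year.
With n = 4: PMT = 10,000 / ([(1 − (1+r)^−n)/r] × (1+r)) = $2,943.16

$2,943.16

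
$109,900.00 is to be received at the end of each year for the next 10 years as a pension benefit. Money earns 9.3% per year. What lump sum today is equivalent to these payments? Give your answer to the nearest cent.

This is an ordinary annuity: 10 payments of $109,900.00 at the end of each year.
Periodic rate r = 0.093 per year.
PV = PMT × [(1 − (1+r)^−n)/r] = 109,900 × [1 − (1+r)^−10] / r = $696,081.91

$696,081.91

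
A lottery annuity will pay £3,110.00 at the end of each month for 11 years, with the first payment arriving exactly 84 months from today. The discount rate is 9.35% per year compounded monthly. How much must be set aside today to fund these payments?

£134,348.99

Ordinary annuity of 132 payments, first payment at period 84.
Periodic rate r = 0.0935/12 per month; n is counted in months.
The ordinary-annuity PV formula values the stream one period before the first payment (period 83); discount that back 83 periods:
PV₀ = 3,110 × [1 − (1+r)^−132] / r × (1+r)^−83 = £134,348.99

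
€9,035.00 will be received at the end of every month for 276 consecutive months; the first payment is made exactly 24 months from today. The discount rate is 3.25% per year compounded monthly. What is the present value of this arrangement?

Ordinary annuity of 276 payments, first payment at period 24.
Periodic rate r = 0.0325/12 per month; n is counted in months.
The ordinary-annuity PV formula values the stream one period before the first payment (period 23); discount that back 23 periods:
PV₀ = 9,035 × [1 − (1+r)^−276] / r × (1+r)^−23 = €1,648,817.47

€1,648,817.47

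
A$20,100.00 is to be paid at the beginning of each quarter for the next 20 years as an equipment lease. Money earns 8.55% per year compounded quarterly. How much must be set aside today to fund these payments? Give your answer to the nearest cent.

This is an annuity due: 80 payments of A$20,100.00 at the beginning of each quarter.
Periodic rate r = 0.0855/4 per quarter; n is counted in quarters.
PV = PMT × [(1 − (1+r)^−n)/r] × (1+r) = 20,100 × [1 − (1+r)^−80] / r × (1+r) = A$783,579.61

A$783,579.61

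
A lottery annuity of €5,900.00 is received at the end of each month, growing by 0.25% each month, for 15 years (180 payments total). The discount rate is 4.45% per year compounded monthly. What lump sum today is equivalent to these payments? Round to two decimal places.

€951,799.72

Periodic rate r = 0.0445/12 per month; n is counted in months.
Growing ordinary annuity: PV = PMT₁ × [1 − ((1+g)/(1+r))^n] / (r − g) = 5,900 × [1 − ((1+0.0025)/(1+r))^180] / (r − 0.0025) = €951,799.72.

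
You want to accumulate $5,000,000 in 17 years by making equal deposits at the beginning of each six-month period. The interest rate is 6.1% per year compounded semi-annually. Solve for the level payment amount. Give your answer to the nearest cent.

$83,262.02

Level annuity due; solve FV = PMT × [((1+r)^n − 1)/r] × (1+r) for PMT.
Periodic rate r = 0.061/2 per half-year; n is counted in half-years.
With n = 34: PMT = 5,000,000 / ([((1+r)^n − 1)/r] × (1+r)) = $83,262.02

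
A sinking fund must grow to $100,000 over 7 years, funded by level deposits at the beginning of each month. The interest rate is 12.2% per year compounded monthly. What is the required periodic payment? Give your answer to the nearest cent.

$751.68

Level annuity due; solve FV = PMT × [((1+r)^n − 1)/r] × (1+r) for PMT.
Periodic rate r = 0.122/12 per month; n is counted in months.
With n = 84: PMT = 100,000 / ([((1+r)^n − 1)/r] × (1+r)) = $751.68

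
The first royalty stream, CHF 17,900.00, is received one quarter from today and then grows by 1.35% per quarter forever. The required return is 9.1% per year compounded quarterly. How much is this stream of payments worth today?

CHF 1,935,135.14

Periodic rate r = 0.091/4 per quarter.
Growing perpetuity (Gordon): PV = PMT₁ / (r − g) = 17,900 / (r − 0.0135) = CHF 1,935,135.14.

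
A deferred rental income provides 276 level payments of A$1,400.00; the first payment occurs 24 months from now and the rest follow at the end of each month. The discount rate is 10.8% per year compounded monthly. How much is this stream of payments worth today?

A$115,910.43

Ordinary annuity of 276 payments, first payment at period 24.
Periodic rate r = 0.108/12 per month; n is counted in months.
The ordinary-annuity PV formula values the stream one period before the first payment (period 23); discount that back 23 periods:
PV₀ = 1,400 × [1 − (1+r)^−276] / r × (1+r)^−23 = A$115,910.43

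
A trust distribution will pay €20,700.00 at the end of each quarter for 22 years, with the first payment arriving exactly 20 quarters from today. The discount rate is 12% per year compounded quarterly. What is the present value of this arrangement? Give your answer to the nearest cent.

€364,305.21

Ordinary annuity of 88 payments, first payment at period 20.
Periodic rate r = 0.12/4 per quarter; n is counted in quarters.
The ordinary-annuity PV formula values the stream one period before the first payment (period 19); discount that back 19 periods:
PV₀ = 20,700 × [1 − (1+r)^−88] / r × (1+r)^−19 = €364,305.21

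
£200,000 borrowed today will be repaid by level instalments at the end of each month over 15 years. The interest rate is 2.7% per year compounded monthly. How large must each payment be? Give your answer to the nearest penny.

Level ordinary annuity; solve PV = PMT × [(1 − (1+r)^−n)/r] for PMT.
Periodic rate r = 0.027/12 per month; n is counted in months.
With n = 180: PMT = 200,000 / ([(1 − (1+r)^−n)/r]) = £1,352.49

£1,352.49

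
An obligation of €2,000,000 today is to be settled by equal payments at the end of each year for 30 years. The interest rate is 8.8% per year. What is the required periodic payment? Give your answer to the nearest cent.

€191,229.59

Level ordinary annuity; solve PV = PMT × [(1 − (1+r)^−n)/r] for PMT.
Periodic rate r = 0.088 per year.
With n = 30: PMT = 2,000,000 / ([(1 − (1+r)^−n)/r]) = €191,229.59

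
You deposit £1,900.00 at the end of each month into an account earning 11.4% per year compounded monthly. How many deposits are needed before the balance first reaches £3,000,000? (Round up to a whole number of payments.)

Periodic rate r = 0.114/12 per month; n is counted in months.
Ordinary annuity FV: 3,000,000 = 1,900 × [((1+r)^n − 1)/r].
(1+r)^n = 1 + 3,000,000 × r / 1,900, so n = ln(1 + 3,000,000·r/1,900) / ln(1+r) = 293.24.
Round up to a whole number of payments: n = 294.

294 payments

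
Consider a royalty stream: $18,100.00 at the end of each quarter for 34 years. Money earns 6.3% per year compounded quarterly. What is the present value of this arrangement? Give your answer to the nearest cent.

This is an ordinary annuity: 136 payments of $18,100.00 at the end of each quarter.
Periodic rate r = 0.063/4 per quarter; n is counted in quarters.
PV = PMT × [(1 − (1+r)^−n)/r] = 18,100 × [1 − (1+r)^−136] / r = $1,011,995.33

$1,011,995.33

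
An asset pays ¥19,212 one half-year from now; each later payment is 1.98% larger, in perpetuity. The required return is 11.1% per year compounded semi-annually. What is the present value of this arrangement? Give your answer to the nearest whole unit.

Periodic rate r = 0.111/2 per half-year.
Growing perpetuity (Gordon): PV = PMT₁ / (r − g) = 19,212 / (r − 0.0198) = ¥538,151.

¥538,151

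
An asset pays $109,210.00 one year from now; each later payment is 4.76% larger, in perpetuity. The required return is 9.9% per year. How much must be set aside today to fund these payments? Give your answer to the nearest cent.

Periodic rate r = 0.099 per year.
Growing perpetuity (Gordon): PV = PMT₁ / (r − g) = 109,210 / (r − 0.0476) = $2,124,708.17.

$2,124,708.17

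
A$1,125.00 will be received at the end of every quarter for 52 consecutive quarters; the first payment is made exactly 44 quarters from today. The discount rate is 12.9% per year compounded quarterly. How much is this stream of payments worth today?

Ordinary annuity of 52 payments, first payment at period 44.
Periodic rate r = 0.129/4 per quarter; n is counted in quarters.
The ordinary-annuity PV formula values the stream one period before the first payment (period 43); discount that back 43 periods:
PV₀ = 1,125 × [1 − (1+r)^−52] / r × (1+r)^−43 = A$7,199.65

A$7,199.65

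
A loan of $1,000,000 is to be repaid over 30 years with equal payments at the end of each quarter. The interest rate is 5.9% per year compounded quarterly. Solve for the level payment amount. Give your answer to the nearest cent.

$17,825.83

Level ordinary annuity; solve PV = PMT × [(1 − (1+r)^−n)/r] for PMT.
Periodic rate r = 0.059/4 per quarter; n is counted in quarters.
With n = 120: PMT = 1,000,000 / ([(1 − (1+r)^−n)/r]) = $17,825.83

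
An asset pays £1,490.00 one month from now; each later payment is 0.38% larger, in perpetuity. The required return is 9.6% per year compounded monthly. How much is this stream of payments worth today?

£354,761.90

Periodic rate r = 0.096/12 per month.
Growing perpetuity (Gordon): PV = PMT₁ / (r − g) = 1,490 / (r − 0.0038) = £354,761.90.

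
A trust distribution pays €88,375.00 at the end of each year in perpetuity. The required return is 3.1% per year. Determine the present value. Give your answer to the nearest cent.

€2,850,806.45

Periodic rate r = 0.031 per year.
Level perpetuity: PV = PMT / r = 88,375 / (0.031) = €2,850,806.45.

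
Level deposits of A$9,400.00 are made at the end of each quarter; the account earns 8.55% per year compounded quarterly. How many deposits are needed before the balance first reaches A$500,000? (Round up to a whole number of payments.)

36 payments

Periodic rate r = 0.0855/4 per quarter; n is counted in quarters.
Ordinary annuity FV: 500,000 = 9,400 × [((1+r)^n − 1)/r].
(1+r)^n = 1 + 500,000 × r / 9,400, so n = ln(1 + 500,000·r/9,400) / ln(1+r) = 35.91.
Round up to a whole number of payments: n = 36.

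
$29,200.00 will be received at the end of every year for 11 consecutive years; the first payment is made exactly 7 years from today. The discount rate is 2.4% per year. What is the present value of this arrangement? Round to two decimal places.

$242,324.18

Ordinary annuity of 11 payments, first payment at period 7.
Periodic rate r = 0.024 per year.
The ordinary-annuity PV formula values the stream one period before the first payment (period 6); discount that back 6 periods:
PV₀ = 29,200 × [1 − (1+r)^−11] / r × (1+r)^−6 = $242,324.18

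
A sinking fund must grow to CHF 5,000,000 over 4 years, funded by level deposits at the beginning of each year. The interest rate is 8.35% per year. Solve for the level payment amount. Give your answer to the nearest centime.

Level annuity due; solve FV = PMT × [((1+r)^n − 1)/r] × (1+r) for PMT.
Periodic rate r = 0.0835 per year.
With n = 4: PMT = 5,000,000 / ([((1+r)^n − 1)/r] × (1+r)) = CHF 1,018,810.91

CHF 1,018,810.91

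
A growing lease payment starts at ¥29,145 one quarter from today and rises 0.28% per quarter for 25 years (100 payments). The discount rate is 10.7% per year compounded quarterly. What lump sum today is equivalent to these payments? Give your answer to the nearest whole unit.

¥1,102,037

Periodic rate r = 0.107/4 per quarter; n is counted in quarters.
Growing ordinary annuity: PV = PMT₁ × [1 − ((1+g)/(1+r))^n] / (r − g) = 29,145 × [1 − ((1+0.0028)/(1+r))^100] / (r − 0.0028) = ¥1,102,037.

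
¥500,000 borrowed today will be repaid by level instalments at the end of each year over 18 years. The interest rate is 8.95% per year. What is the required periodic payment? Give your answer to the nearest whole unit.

Level ordinary annuity; solve PV = PMT × [(1 − (1+r)^−n)/r] for PMT.
Periodic rate r = 0.0895 per year.
With n = 18: PMT = 500,000 / ([(1 − (1+r)^−n)/r]) = ¥56,916

¥56,916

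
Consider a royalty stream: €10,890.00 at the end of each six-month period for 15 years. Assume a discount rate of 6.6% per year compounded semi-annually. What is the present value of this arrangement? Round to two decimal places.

€205,403.94

This is an ordinary annuity: 30 payments of €10,890.00 at the end of each six-month period.
Periodic rate r = 0.066/2 per half-year; n is counted in half-years.
PV = PMT × [(1 − (1+r)^−n)/r] = 10,890 × [1 − (1+r)^−30] / r = €205,403.94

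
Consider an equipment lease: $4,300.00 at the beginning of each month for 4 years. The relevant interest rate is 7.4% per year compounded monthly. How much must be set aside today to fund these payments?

This is an annuity due: 48 payments of $4,300.00 at the beginning of each month.
Periodic rate r = 0.074/12 per month; n is counted in months.
PV = PMT × [(1 − (1+r)^−n)/r] × (1+r) = 4,300 × [1 − (1+r)^−48] / r × (1+r) = $179,283.52

$179,283.52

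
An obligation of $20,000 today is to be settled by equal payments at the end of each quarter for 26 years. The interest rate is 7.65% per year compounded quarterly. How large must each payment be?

$444.47

Level ordinary annuity; solve PV = PMT × [(1 − (1+r)^−n)/r] for PMT.
Periodic rate r = 0.0765/4 per quarter; n is counted in quarters.
With n = 104: PMT = 20,000 / ([(1 − (1+r)^−n)/r]) = $444.47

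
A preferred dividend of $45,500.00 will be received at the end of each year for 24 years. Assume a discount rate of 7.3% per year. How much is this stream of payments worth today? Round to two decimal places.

$508,394.24

This is an ordinary annuity: 24 payments of $45,500.00 at the end of each year.
Periodic rate r = 0.073 per year.
PV = PMT × [(1 − (1+r)^−n)/r] = 45,500 × [1 − (1+r)^−24] / r = $508,394.24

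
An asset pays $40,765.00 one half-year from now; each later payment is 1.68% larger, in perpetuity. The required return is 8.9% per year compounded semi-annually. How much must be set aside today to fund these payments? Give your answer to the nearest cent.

$1,471,660.65

Periodic rate r = 0.089/2 per half-year.
Growing perpetuity (Gordon): PV = PMT₁ / (r − g) = 40,765 / (r − 0.0168) = $1,471,660.65.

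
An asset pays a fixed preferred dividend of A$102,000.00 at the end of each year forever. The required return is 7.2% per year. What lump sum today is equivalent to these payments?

A$1,416,666.67

Periodic rate r = 0.072 per year.
Level perpetuity: PV = PMT / r = 102,000 / (0.072) = A$1,416,666.67.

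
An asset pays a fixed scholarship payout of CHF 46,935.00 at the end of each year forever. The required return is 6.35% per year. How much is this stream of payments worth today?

CHF 739,133.86

Periodic rate r = 0.0635 per year.
Level perpetuity: PV = PMT / r = 46,935 / (0.0635) = CHF 739,133.86.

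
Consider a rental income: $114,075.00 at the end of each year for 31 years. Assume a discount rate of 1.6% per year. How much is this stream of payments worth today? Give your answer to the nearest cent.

$2,770,901.49

This is an ordinary annuity: 31 payments of $114,075.00 at the end of each year.
Periodic rate r = 0.016 per year.
PV = PMT × [(1 − (1+r)^−n)/r] = 114,075 × [1 − (1+r)^−31] / r = $2,770,901.49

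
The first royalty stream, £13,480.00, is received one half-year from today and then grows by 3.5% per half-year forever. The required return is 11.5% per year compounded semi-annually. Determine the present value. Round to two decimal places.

£599,111.11

Periodic rate r = 0.115/2 per half-year.
Growing perpetuity (Gordon): PV = PMT₁ / (r − g) = 13,480 / (r − 0.035) = £599,111.11.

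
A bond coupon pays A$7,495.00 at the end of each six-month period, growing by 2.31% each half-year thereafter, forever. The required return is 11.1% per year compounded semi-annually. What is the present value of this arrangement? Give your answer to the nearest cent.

Periodic rate r = 0.111/2 per half-year.
Growing perpetuity (Gordon): PV = PMT₁ / (r − g) = 7,495 / (r − 0.0231) = A$231,327.16.

A$231,327.16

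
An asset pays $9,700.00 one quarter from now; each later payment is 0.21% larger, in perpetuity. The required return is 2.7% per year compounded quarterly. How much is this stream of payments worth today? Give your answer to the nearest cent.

Periodic rate r = 0.027/4 per quarter.
Growing perpetuity (Gordon): PV = PMT₁ / (r − g) = 9,700 / (r − 0.0021) = $2,086,021.51.

$2,086,021.51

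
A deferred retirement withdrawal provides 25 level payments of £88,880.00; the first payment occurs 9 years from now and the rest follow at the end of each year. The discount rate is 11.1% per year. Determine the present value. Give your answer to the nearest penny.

£320,133.29

Ordinary annuity of 25 payments, first payment at period 9.
Periodic rate r = 0.111 per year.
The ordinary-annuity PV formula values the stream one period before the first payment (period 8); discount that back 8 periods:
PV₀ = 88,880 × [1 − (1+r)^−25] / r × (1+r)^−8 = £320,133.29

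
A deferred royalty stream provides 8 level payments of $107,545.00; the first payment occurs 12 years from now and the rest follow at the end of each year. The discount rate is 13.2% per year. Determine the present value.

Ordinary annuity of 8 payments, first payment at period 12.
Periodic rate r = 0.132 per year.
The ordinary-annuity PV formula values the stream one period before the first payment (period 11); discount that back 11 periods:
PV₀ = 107,545 × [1 − (1+r)^−8] / r × (1+r)^−11 = $131,051.48

$131,051.48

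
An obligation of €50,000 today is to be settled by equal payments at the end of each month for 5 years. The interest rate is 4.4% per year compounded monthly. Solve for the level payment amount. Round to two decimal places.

Level ordinary annuity; solve PV = PMT × [(1 − (1+r)^−n)/r] for PMT.
Periodic rate r = 0.044/12 per month; n is counted in months.
With n = 60: PMT = 50,000 / ([(1 − (1+r)^−n)/r]) = €929.88

€929.88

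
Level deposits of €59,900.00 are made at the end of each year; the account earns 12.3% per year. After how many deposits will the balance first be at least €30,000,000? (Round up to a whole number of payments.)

36 payments

Periodic rate r = 0.123 per year.
Ordinary annuity FV: 30,000,000 = 59,900 × [((1+r)^n − 1)/r].
(1+r)^n = 1 + 30,000,000 × r / 59,900, so n = ln(1 + 30,000,000·r/59,900) / ln(1+r) = 35.66.
Round up to a whole number of payments: n = 36.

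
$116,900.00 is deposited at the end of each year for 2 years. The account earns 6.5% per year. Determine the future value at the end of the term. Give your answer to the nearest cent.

$241,398.50

This is an ordinary annuity: 2 deposits of $116,900.00 at the end of each year.
Periodic rate r = 0.065 per year.
FV = PMT × [((1+r)^n − 1)/r] = 116,900 × [(1+r)^2 − 1] / r = $241,398.50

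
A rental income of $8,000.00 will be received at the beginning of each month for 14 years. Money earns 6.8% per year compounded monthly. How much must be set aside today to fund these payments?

$870,306.00

This is an annuity due: 168 payments of $8,000.00 at the beginning of each month.
Periodic rate r = 0.068/12 per month; n is counted in months.
PV = PMT × [(1 − (1+r)^−n)/r] × (1+r) = 8,000 × [1 − (1+r)^−168] / r × (1+r) = $870,306.00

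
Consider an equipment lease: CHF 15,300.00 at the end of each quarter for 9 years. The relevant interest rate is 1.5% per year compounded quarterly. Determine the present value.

This is an ordinary annuity: 36 payments of CHF 15,300.00 at the end of each quarter.
Periodic rate r = 0.015/4 per quarter; n is counted in quarters.
PV = PMT × [(1 − (1+r)^−n)/r] = 15,300 × [1 − (1+r)^−36] / r = CHF 514,338.89

CHF 514,338.89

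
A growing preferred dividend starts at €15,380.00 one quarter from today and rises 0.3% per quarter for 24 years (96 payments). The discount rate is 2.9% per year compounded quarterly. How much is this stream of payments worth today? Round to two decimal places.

Periodic rate r = 0.029/4 per quarter; n is counted in quarters.
Growing ordinary annuity: PV = PMT₁ × [1 − ((1+g)/(1+r))^n] / (r − g) = 15,380 × [1 − ((1+0.003)/(1+r))^96] / (r − 0.003) = €1,207,372.35.

€1,207,372.35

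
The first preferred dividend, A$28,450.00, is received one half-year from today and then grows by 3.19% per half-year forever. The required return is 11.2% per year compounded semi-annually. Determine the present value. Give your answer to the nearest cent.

A$1,180,497.93

Periodic rate r = 0.112/2 per half-year.
Growing perpetuity (Gordon): PV = PMT₁ / (r − g) = 28,450 / (r − 0.0319) = A$1,180,497.93.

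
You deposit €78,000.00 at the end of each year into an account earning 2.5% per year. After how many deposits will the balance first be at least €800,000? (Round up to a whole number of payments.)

Periodic rate r = 0.025 per year.
Ordinary annuity FV: 800,000 = 78,000 × [((1+r)^n − 1)/r].
(1+r)^n = 1 + 800,000 × r / 78,000, so n = ln(1 + 800,000·r/78,000) / ln(1+r) = 9.24.
Round up to a whole number of payments: n = 10.

10 payments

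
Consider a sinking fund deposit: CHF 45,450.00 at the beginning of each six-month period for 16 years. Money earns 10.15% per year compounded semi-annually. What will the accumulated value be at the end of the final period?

CHF 3,646,503.78

This is an annuity due: 32 deposits of CHF 45,450.00 at the beginning of each six-month period.
Periodic rate r = 0.1015/2 per half-year; n is counted in half-years.
FV = PMT × [((1+r)^n − 1)/r] × (1+r) = 45,450 × [(1+r)^32 − 1] / r × (1+r) = CHF 3,646,503.78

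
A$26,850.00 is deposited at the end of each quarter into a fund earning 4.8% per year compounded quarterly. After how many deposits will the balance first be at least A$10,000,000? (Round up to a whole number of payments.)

143 payments

Periodic rate r = 0.048/4 per quarter; n is counted in quarters.
Ordinary annuity FV: 10,000,000 = 26,850 × [((1+r)^n − 1)/r].
(1+r)^n = 1 + 10,000,000 × r / 26,850, so n = ln(1 + 10,000,000·r/26,850) / ln(1+r) = 142.44.
Round up to a whole number of payments: n = 143.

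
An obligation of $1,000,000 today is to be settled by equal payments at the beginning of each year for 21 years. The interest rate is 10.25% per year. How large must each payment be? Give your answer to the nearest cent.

Level annuity due; solve PV = PMT × [(1 − (1+r)^−n)/r] × (1+r) for PMT.
Periodic rate r = 0.1025 per year.
With n = 21: PMT = 1,000,000 / ([(1 − (1+r)^−n)/r] × (1+r)) = $106,720.33

$106,720.33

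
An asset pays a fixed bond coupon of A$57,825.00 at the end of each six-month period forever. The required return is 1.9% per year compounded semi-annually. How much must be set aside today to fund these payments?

A$6,086,842.11

Periodic rate r = 0.019/2 per half-year.
Level perpetuity: PV = PMT / r = 57,825 / (0.019/2) = A$6,086,842.11.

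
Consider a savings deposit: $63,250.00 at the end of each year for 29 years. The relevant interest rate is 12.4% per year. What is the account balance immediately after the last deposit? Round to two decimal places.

$14,620,718.65

This is an ordinary annuity: 29 deposits of $63,250.00 at the end of each year.
Periodic rate r = 0.124 per year.
FV = PMT × [((1+r)^n − 1)/r] = 63,250 × [(1+r)^29 − 1] / r = $14,620,718.65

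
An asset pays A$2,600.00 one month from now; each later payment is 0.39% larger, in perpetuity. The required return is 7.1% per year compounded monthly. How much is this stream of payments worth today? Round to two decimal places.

Periodic rate r = 0.071/12 per month.
Growing perpetuity (Gordon): PV = PMT₁ / (r − g) = 2,600 / (r − 0.0039) = A$1,289,256.20.

A$1,289,256.20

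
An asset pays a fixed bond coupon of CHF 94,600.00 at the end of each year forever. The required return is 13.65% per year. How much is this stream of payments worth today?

CHF 693,040.29

Periodic rate r = 0.1365 per year.
Level perpetuity: PV = PMT / r = 94,600 / (0.1365) = CHF 693,040.29.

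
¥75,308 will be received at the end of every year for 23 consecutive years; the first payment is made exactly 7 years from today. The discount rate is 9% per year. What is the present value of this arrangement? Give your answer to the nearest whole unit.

¥430,187

Ordinary annuity of 23 payments, first payment at period 7.
Periodic rate r = 0.09 per year.
The ordinary-annuity PV formula values the stream one period before the first payment (period 6); discount that back 6 periods:
PV₀ = 75,308 × [1 − (1+r)^−23] / r × (1+r)^−6 = ¥430,187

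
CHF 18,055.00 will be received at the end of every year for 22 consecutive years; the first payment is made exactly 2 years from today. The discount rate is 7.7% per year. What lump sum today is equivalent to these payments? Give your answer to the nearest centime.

CHF 175,142.25

Ordinary annuity of 22 payments, first payment at period 2.
Periodic rate r = 0.077 per year.
The ordinary-annuity PV formula values the stream one period before the first payment (period 1); discount that back 1 periods:
PV₀ = 18,055 × [1 − (1+r)^−22] / r × (1+r)^−1 = CHF 175,142.25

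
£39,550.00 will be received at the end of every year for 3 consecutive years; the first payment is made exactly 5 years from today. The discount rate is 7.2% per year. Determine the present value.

Ordinary annuity of 3 payments, first payment at period 5.
Periodic rate r = 0.072 per year.
The ordinary-annuity PV formula values the stream one period before the first payment (period 4); discount that back 4 periods:
PV₀ = 39,550 × [1 − (1+r)^−3] / r × (1+r)^−4 = £78,306.63

£78,306.63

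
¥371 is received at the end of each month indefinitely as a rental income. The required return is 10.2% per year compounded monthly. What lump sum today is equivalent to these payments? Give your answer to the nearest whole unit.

Periodic rate r = 0.102/12 per month.
Level perpetuity: PV = PMT / r = 371 / (0.102/12) = ¥43,647.

¥43,647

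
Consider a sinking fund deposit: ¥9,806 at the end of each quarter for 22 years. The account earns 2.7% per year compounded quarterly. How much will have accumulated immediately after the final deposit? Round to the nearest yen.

¥1,173,245

This is an ordinary annuity: 88 deposits of ¥9,806 at the end of each quarter.
Periodic rate r = 0.027/4 per quarter; n is counted in quarters.
FV = PMT × [((1+r)^n − 1)/r] = 9,806 × [(1+r)^88 − 1] / r = ¥1,173,245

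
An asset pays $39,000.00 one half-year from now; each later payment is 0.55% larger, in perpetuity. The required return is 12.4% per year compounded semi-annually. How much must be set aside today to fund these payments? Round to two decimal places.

Periodic rate r = 0.124/2 per half-year.
Growing perpetuity (Gordon): PV = PMT₁ / (r − g) = 39,000 / (r − 0.0055) = $690,265.49.

$690,265.49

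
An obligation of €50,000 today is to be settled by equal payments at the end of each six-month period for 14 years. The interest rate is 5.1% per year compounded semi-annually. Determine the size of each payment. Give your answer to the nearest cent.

€2,520.18

Level ordinary annuity; solve PV = PMT × [(1 − (1+r)^−n)/r] for PMT.
Periodic rate r = 0.051/2 per half-year; n is counted in half-years.
With n = 28: PMT = 50,000 / ([(1 − (1+r)^−n)/r]) = €2,520.18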